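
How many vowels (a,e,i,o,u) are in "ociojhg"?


Input: ociojhg
Checking each character:
  'o' at position 0: vowel (running total: 1)
  'c' at position 1: consonant
  'i' at position 2: vowel (running total: 2)
  'o' at position 3: vowel (running total: 3)
  'j' at position 4: consonant
  'h' at position 5: consonant
  'g' at position 6: consonant
Total vowels: 3

3


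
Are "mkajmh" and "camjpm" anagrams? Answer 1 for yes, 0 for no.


Strings: "mkajmh", "camjpm"
Sorted first:  ahjkmm
Sorted second: acjmmp
Differ at position 1: 'h' vs 'c' => not anagrams

0


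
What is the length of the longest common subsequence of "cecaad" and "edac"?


LCS of "cecaad" and "edac"
DP table:
           e    d    a    c
      0    0    0    0    0
  c   0    0    0    0    1
  e   0    1    1    1    1
  c   0    1    1    1    2
  a   0    1    1    2    2
  a   0    1    1    2    2
  d   0    1    2    2    2
LCS length = dp[6][4] = 2

2


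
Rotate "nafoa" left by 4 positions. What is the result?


Input: "nafoa", rotate left by 4
First 4 characters: "nafo"
Remaining characters: "a"
Concatenate remaining + first: "a" + "nafo" = "anafo"

anafo


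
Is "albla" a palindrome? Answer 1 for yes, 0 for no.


Input: albla
Reversed: albla
  Compare pos 0 ('a') with pos 4 ('a'): match
  Compare pos 1 ('l') with pos 3 ('l'): match
Result: palindrome

1


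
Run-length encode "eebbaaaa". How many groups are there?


Input: eebbaaaa
Scanning for consecutive runs:
  Group 1: 'e' x 2 (positions 0-1)
  Group 2: 'b' x 2 (positions 2-3)
  Group 3: 'a' x 4 (positions 4-7)
Total groups: 3

3


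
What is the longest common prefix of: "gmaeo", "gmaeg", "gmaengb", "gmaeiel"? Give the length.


Words: gmaeo, gmaeg, gmaengb, gmaeiel
  Position 0: all 'g' => match
  Position 1: all 'm' => match
  Position 2: all 'a' => match
  Position 3: all 'e' => match
  Position 4: ('o', 'g', 'n', 'i') => mismatch, stop
LCP = "gmae" (length 4)

4


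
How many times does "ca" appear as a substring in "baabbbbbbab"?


Searching for "ca" in "baabbbbbbab"
Scanning each position:
  Position 0: "ba" => no
  Position 1: "aa" => no
  Position 2: "ab" => no
  Position 3: "bb" => no
  Position 4: "bb" => no
  Position 5: "bb" => no
  Position 6: "bb" => no
  Position 7: "bb" => no
  Position 8: "ba" => no
  Position 9: "ab" => no
Total occurrences: 0

0


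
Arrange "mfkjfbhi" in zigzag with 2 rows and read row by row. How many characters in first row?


Zigzag "mfkjfbhi" into 2 rows:
Placing characters:
  'm' => row 0
  'f' => row 1
  'k' => row 0
  'j' => row 1
  'f' => row 0
  'b' => row 1
  'h' => row 0
  'i' => row 1
Rows:
  Row 0: "mkfh"
  Row 1: "fjbi"
First row length: 4

4


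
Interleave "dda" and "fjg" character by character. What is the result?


Interleaving "dda" and "fjg":
  Position 0: 'd' from first, 'f' from second => "df"
  Position 1: 'd' from first, 'j' from second => "dj"
  Position 2: 'a' from first, 'g' from second => "ag"
Result: dfdjag

dfdjag


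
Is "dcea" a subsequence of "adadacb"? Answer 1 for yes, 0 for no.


Check if "dcea" is a subsequence of "adadacb"
Greedy scan:
  Position 0 ('a'): no match needed
  Position 1 ('d'): matches sub[0] = 'd'
  Position 2 ('a'): no match needed
  Position 3 ('d'): no match needed
  Position 4 ('a'): no match needed
  Position 5 ('c'): matches sub[1] = 'c'
  Position 6 ('b'): no match needed
Only matched 2/4 characters => not a subsequence

0


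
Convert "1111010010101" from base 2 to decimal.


Input: "1111010010101" in base 2
Positional expansion:
  Digit '1' (value 1) x 2^12 = 4096
  Digit '1' (value 1) x 2^11 = 2048
  Digit '1' (value 1) x 2^10 = 1024
  Digit '1' (value 1) x 2^9 = 512
  Digit '0' (value 0) x 2^8 = 0
  Digit '1' (value 1) x 2^7 = 128
  Digit '0' (value 0) x 2^6 = 0
  Digit '0' (value 0) x 2^5 = 0
  Digit '1' (value 1) x 2^4 = 16
  Digit '0' (value 0) x 2^3 = 0
  Digit '1' (value 1) x 2^2 = 4
  Digit '0' (value 0) x 2^1 = 0
  Digit '1' (value 1) x 2^0 = 1
Sum = 7829

7829


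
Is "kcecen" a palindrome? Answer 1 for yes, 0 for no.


Input: kcecen
Reversed: nececk
  Compare pos 0 ('k') with pos 5 ('n'): MISMATCH
  Compare pos 1 ('c') with pos 4 ('e'): MISMATCH
  Compare pos 2 ('e') with pos 3 ('c'): MISMATCH
Result: not a palindrome

0


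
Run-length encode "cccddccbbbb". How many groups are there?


Input: cccddccbbbb
Scanning for consecutive runs:
  Group 1: 'c' x 3 (positions 0-2)
  Group 2: 'd' x 2 (positions 3-4)
  Group 3: 'c' x 2 (positions 5-6)
  Group 4: 'b' x 4 (positions 7-10)
Total groups: 4

4


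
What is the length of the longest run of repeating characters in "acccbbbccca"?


Input: "acccbbbccca"
Scanning for longest run:
  Position 1 ('c'): new char, reset run to 1
  Position 2 ('c'): continues run of 'c', length=2
  Position 3 ('c'): continues run of 'c', length=3
  Position 4 ('b'): new char, reset run to 1
  Position 5 ('b'): continues run of 'b', length=2
  Position 6 ('b'): continues run of 'b', length=3
  Position 7 ('c'): new char, reset run to 1
  Position 8 ('c'): continues run of 'c', length=2
  Position 9 ('c'): continues run of 'c', length=3
  Position 10 ('a'): new char, reset run to 1
Longest run: 'c' with length 3

3


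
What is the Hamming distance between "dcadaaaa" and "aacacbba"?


Comparing "dcadaaaa" and "aacacbba" position by position:
  Position 0: 'd' vs 'a' => differ
  Position 1: 'c' vs 'a' => differ
  Position 2: 'a' vs 'c' => differ
  Position 3: 'd' vs 'a' => differ
  Position 4: 'a' vs 'c' => differ
  Position 5: 'a' vs 'b' => differ
  Position 6: 'a' vs 'b' => differ
  Position 7: 'a' vs 'a' => same
Total differences (Hamming distance): 7

7


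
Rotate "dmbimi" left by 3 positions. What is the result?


Input: "dmbimi", rotate left by 3
First 3 characters: "dmb"
Remaining characters: "imi"
Concatenate remaining + first: "imi" + "dmb" = "imidmb"

imidmb


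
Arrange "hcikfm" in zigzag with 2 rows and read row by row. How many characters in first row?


Zigzag "hcikfm" into 2 rows:
Placing characters:
  'h' => row 0
  'c' => row 1
  'i' => row 0
  'k' => row 1
  'f' => row 0
  'm' => row 1
Rows:
  Row 0: "hif"
  Row 1: "ckm"
First row length: 3

3


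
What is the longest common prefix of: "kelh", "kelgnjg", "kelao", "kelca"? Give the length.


Words: kelh, kelgnjg, kelao, kelca
  Position 0: all 'k' => match
  Position 1: all 'e' => match
  Position 2: all 'l' => match
  Position 3: ('h', 'g', 'a', 'c') => mismatch, stop
LCP = "kel" (length 3)

3


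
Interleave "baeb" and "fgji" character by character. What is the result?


Interleaving "baeb" and "fgji":
  Position 0: 'b' from first, 'f' from second => "bf"
  Position 1: 'a' from first, 'g' from second => "ag"
  Position 2: 'e' from first, 'j' from second => "ej"
  Position 3: 'b' from first, 'i' from second => "bi"
Result: bfagejbi

bfagejbi


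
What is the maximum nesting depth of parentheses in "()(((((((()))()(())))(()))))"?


Input: "()(((((((()))()(())))(()))))"
Tracking depth:
  Position 0 '(': depth becomes 1
  Position 1 ')': depth becomes 0
  Position 2 '(': depth becomes 1
  Position 3 '(': depth becomes 2
  Position 4 '(': depth becomes 3
  Position 5 '(': depth becomes 4
  Position 6 '(': depth becomes 5
  Position 7 '(': depth becomes 6
  Position 8 '(': depth becomes 7
  Position 9 '(': depth becomes 8
  Position 10 ')': depth becomes 7
  Position 11 ')': depth becomes 6
  Position 12 ')': depth becomes 5
  Position 13 '(': depth becomes 6
  Position 14 ')': depth becomes 5
  Position 15 '(': depth becomes 6
  Position 16 '(': depth becomes 7
  Position 17 ')': depth becomes 6
  Position 18 ')': depth becomes 5
  Position 19 ')': depth becomes 4
  Position 20 ')': depth becomes 3
  Position 21 '(': depth becomes 4
  Position 22 '(': depth becomes 5
  Position 23 ')': depth becomes 4
  Position 24 ')': depth becomes 3
  Position 25 ')': depth becomes 2
  Position 26 ')': depth becomes 1
  Position 27 ')': depth becomes 0
Maximum depth reached: 8

8


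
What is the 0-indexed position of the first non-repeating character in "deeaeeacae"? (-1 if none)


Input: deeaeeacae
Character frequencies:
  'a': 3
  'c': 1
  'd': 1
  'e': 5
Scanning left to right for freq == 1:
  Position 0 ('d'): unique! => answer = 0

0


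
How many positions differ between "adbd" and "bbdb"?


Comparing "adbd" and "bbdb" position by position:
  Position 0: 'a' vs 'b' => DIFFER
  Position 1: 'd' vs 'b' => DIFFER
  Position 2: 'b' vs 'd' => DIFFER
  Position 3: 'd' vs 'b' => DIFFER
Positions that differ: 4

4


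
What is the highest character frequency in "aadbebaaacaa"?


Input: aadbebaaacaa
Character counts:
  'a': 7
  'b': 2
  'c': 1
  'd': 1
  'e': 1
Maximum frequency: 7

7


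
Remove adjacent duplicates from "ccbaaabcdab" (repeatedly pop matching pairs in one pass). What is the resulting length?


Input: ccbaaabcdab
Stack-based adjacent duplicate removal:
  Read 'c': push. Stack: c
  Read 'c': matches stack top 'c' => pop. Stack: (empty)
  Read 'b': push. Stack: b
  Read 'a': push. Stack: ba
  Read 'a': matches stack top 'a' => pop. Stack: b
  Read 'a': push. Stack: ba
  Read 'b': push. Stack: bab
  Read 'c': push. Stack: babc
  Read 'd': push. Stack: babcd
  Read 'a': push. Stack: babcda
  Read 'b': push. Stack: babcdab
Final stack: "babcdab" (length 7)

7


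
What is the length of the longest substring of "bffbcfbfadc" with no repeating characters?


Input: "bffbcfbfadc"
Sliding window (track last position of each char):
  Position 0 ('b'): window [0,0] length 1 -- new best
  Position 1 ('f'): window [0,1] length 2 -- new best
  Position 2 ('f'): repeat (last at 1), move window start to 2
  Position 2 ('f'): window [2,2] length 1
  Position 3 ('b'): window [2,3] length 2
  Position 4 ('c'): window [2,4] length 3 -- new best
  Position 5 ('f'): repeat (last at 2), move window start to 3
  Position 5 ('f'): window [3,5] length 3
  Position 6 ('b'): repeat (last at 3), move window start to 4
  Position 6 ('b'): window [4,6] length 3
  Position 7 ('f'): repeat (last at 5), move window start to 6
  Position 7 ('f'): window [6,7] length 2
  Position 8 ('a'): window [6,8] length 3
  Position 9 ('d'): window [6,9] length 4 -- new best
  Position 10 ('c'): window [6,10] length 5 -- new best
Longest substring with no repeats: "bfadc" with length 5

5


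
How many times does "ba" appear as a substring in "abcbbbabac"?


Searching for "ba" in "abcbbbabac"
Scanning each position:
  Position 0: "ab" => no
  Position 1: "bc" => no
  Position 2: "cb" => no
  Position 3: "bb" => no
  Position 4: "bb" => no
  Position 5: "ba" => MATCH
  Position 6: "ab" => no
  Position 7: "ba" => MATCH
  Position 8: "ac" => no
Total occurrences: 2

2


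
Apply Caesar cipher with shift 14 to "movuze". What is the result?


Caesar cipher: shift "movuze" by 14
  'm' (pos 12) + 14 = pos 0 = 'a'
  'o' (pos 14) + 14 = pos 2 = 'c'
  'v' (pos 21) + 14 = pos 9 = 'j'
  'u' (pos 20) + 14 = pos 8 = 'i'
  'z' (pos 25) + 14 = pos 13 = 'n'
  'e' (pos 4) + 14 = pos 18 = 's'
Result: acjins

acjins


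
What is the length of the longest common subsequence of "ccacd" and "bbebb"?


LCS of "ccacd" and "bbebb"
DP table:
           b    b    e    b    b
      0    0    0    0    0    0
  c   0    0    0    0    0    0
  c   0    0    0    0    0    0
  a   0    0    0    0    0    0
  c   0    0    0    0    0    0
  d   0    0    0    0    0    0
LCS length = dp[5][5] = 0

0


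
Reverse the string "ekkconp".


Input: ekkconp
Reading characters right to left:
  Position 6: 'p'
  Position 5: 'n'
  Position 4: 'o'
  Position 3: 'c'
  Position 2: 'k'
  Position 1: 'k'
  Position 0: 'e'
Reversed: pnockke

pnockke


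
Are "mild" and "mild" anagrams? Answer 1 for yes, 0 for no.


Strings: "mild", "mild"
Sorted first:  dilm
Sorted second: dilm
Sorted forms match => anagrams

1


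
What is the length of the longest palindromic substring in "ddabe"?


Input: "ddabe"
Checking substrings for palindromes:
  [0:2] "dd" (len 2) => palindrome
Longest palindromic substring: "dd" with length 2

2


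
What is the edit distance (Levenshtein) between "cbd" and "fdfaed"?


Computing edit distance: "cbd" -> "fdfaed"
DP table:
           f    d    f    a    e    d
      0    1    2    3    4    5    6
  c   1    1    2    3    4    5    6
  b   2    2    2    3    4    5    6
  d   3    3    2    3    4    5    5
Edit distance = dp[3][6] = 5

5


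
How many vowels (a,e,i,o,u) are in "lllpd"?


Input: lllpd
Checking each character:
  'l' at position 0: consonant
  'l' at position 1: consonant
  'l' at position 2: consonant
  'p' at position 3: consonant
  'd' at position 4: consonant
Total vowels: 0

0


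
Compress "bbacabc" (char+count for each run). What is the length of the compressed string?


Input: bbacabc
Runs:
  'b' x 2 => "b2"
  'a' x 1 => "a1"
  'c' x 1 => "c1"
  'a' x 1 => "a1"
  'b' x 1 => "b1"
  'c' x 1 => "c1"
Compressed: "b2a1c1a1b1c1"
Compressed length: 12

12


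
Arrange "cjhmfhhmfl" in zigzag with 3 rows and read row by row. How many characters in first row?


Zigzag "cjhmfhhmfl" into 3 rows:
Placing characters:
  'c' => row 0
  'j' => row 1
  'h' => row 2
  'm' => row 1
  'f' => row 0
  'h' => row 1
  'h' => row 2
  'm' => row 1
  'f' => row 0
  'l' => row 1
Rows:
  Row 0: "cff"
  Row 1: "jmhml"
  Row 2: "hh"
First row length: 3

3


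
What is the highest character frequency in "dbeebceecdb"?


Input: dbeebceecdb
Character counts:
  'b': 3
  'c': 2
  'd': 2
  'e': 4
Maximum frequency: 4

4


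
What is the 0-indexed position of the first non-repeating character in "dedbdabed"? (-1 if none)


Input: dedbdabed
Character frequencies:
  'a': 1
  'b': 2
  'd': 4
  'e': 2
Scanning left to right for freq == 1:
  Position 0 ('d'): freq=4, skip
  Position 1 ('e'): freq=2, skip
  Position 2 ('d'): freq=4, skip
  Position 3 ('b'): freq=2, skip
  Position 4 ('d'): freq=4, skip
  Position 5 ('a'): unique! => answer = 5

5


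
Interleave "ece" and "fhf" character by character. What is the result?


Interleaving "ece" and "fhf":
  Position 0: 'e' from first, 'f' from second => "ef"
  Position 1: 'c' from first, 'h' from second => "ch"
  Position 2: 'e' from first, 'f' from second => "ef"
Result: efchef

efchef


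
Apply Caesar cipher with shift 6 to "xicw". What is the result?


Caesar cipher: shift "xicw" by 6
  'x' (pos 23) + 6 = pos 3 = 'd'
  'i' (pos 8) + 6 = pos 14 = 'o'
  'c' (pos 2) + 6 = pos 8 = 'i'
  'w' (pos 22) + 6 = pos 2 = 'c'
Result: doic

doic


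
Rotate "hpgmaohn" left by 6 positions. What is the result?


Input: "hpgmaohn", rotate left by 6
First 6 characters: "hpgmao"
Remaining characters: "hn"
Concatenate remaining + first: "hn" + "hpgmao" = "hnhpgmao"

hnhpgmao


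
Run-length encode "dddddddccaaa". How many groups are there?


Input: dddddddccaaa
Scanning for consecutive runs:
  Group 1: 'd' x 7 (positions 0-6)
  Group 2: 'c' x 2 (positions 7-8)
  Group 3: 'a' x 3 (positions 9-11)
Total groups: 3

3


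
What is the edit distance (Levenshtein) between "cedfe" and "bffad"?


Computing edit distance: "cedfe" -> "bffad"
DP table:
           b    f    f    a    d
      0    1    2    3    4    5
  c   1    1    2    3    4    5
  e   2    2    2    3    4    5
  d   3    3    3    3    4    4
  f   4    4    3    3    4    5
  e   5    5    4    4    4    5
Edit distance = dp[5][5] = 5

5


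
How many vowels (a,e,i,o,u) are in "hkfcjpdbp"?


Input: hkfcjpdbp
Checking each character:
  'h' at position 0: consonant
  'k' at position 1: consonant
  'f' at position 2: consonant
  'c' at position 3: consonant
  'j' at position 4: consonant
  'p' at position 5: consonant
  'd' at position 6: consonant
  'b' at position 7: consonant
  'p' at position 8: consonant
Total vowels: 0

0


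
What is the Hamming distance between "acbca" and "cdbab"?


Comparing "acbca" and "cdbab" position by position:
  Position 0: 'a' vs 'c' => differ
  Position 1: 'c' vs 'd' => differ
  Position 2: 'b' vs 'b' => same
  Position 3: 'c' vs 'a' => differ
  Position 4: 'a' vs 'b' => differ
Total differences (Hamming distance): 4

4


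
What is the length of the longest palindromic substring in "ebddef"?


Input: "ebddef"
Checking substrings for palindromes:
  [2:4] "dd" (len 2) => palindrome
Longest palindromic substring: "dd" with length 2

2


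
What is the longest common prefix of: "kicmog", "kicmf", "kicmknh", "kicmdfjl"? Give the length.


Words: kicmog, kicmf, kicmknh, kicmdfjl
  Position 0: all 'k' => match
  Position 1: all 'i' => match
  Position 2: all 'c' => match
  Position 3: all 'm' => match
  Position 4: ('o', 'f', 'k', 'd') => mismatch, stop
LCP = "kicm" (length 4)

4


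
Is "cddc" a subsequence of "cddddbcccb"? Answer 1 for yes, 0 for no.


Check if "cddc" is a subsequence of "cddddbcccb"
Greedy scan:
  Position 0 ('c'): matches sub[0] = 'c'
  Position 1 ('d'): matches sub[1] = 'd'
  Position 2 ('d'): matches sub[2] = 'd'
  Position 3 ('d'): no match needed
  Position 4 ('d'): no match needed
  Position 5 ('b'): no match needed
  Position 6 ('c'): matches sub[3] = 'c'
  Position 7 ('c'): no match needed
  Position 8 ('c'): no match needed
  Position 9 ('b'): no match needed
All 4 characters matched => is a subsequence

1


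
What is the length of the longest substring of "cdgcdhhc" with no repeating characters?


Input: "cdgcdhhc"
Sliding window (track last position of each char):
  Position 0 ('c'): window [0,0] length 1 -- new best
  Position 1 ('d'): window [0,1] length 2 -- new best
  Position 2 ('g'): window [0,2] length 3 -- new best
  Position 3 ('c'): repeat (last at 0), move window start to 1
  Position 3 ('c'): window [1,3] length 3
  Position 4 ('d'): repeat (last at 1), move window start to 2
  Position 4 ('d'): window [2,4] length 3
  Position 5 ('h'): window [2,5] length 4 -- new best
  Position 6 ('h'): repeat (last at 5), move window start to 6
  Position 6 ('h'): window [6,6] length 1
  Position 7 ('c'): window [6,7] length 2
Longest substring with no repeats: "gcdh" with length 4

4


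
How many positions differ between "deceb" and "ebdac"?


Comparing "deceb" and "ebdac" position by position:
  Position 0: 'd' vs 'e' => DIFFER
  Position 1: 'e' vs 'b' => DIFFER
  Position 2: 'c' vs 'd' => DIFFER
  Position 3: 'e' vs 'a' => DIFFER
  Position 4: 'b' vs 'c' => DIFFER
Positions that differ: 5

5


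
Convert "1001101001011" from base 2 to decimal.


Input: "1001101001011" in base 2
Positional expansion:
  Digit '1' (value 1) x 2^12 = 4096
  Digit '0' (value 0) x 2^11 = 0
  Digit '0' (value 0) x 2^10 = 0
  Digit '1' (value 1) x 2^9 = 512
  Digit '1' (value 1) x 2^8 = 256
  Digit '0' (value 0) x 2^7 = 0
  Digit '1' (value 1) x 2^6 = 64
  Digit '0' (value 0) x 2^5 = 0
  Digit '0' (value 0) x 2^4 = 0
  Digit '1' (value 1) x 2^3 = 8
  Digit '0' (value 0) x 2^2 = 0
  Digit '1' (value 1) x 2^1 = 2
  Digit '1' (value 1) x 2^0 = 1
Sum = 4939

4939


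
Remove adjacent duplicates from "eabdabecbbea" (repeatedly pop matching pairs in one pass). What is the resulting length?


Input: eabdabecbbea
Stack-based adjacent duplicate removal:
  Read 'e': push. Stack: e
  Read 'a': push. Stack: ea
  Read 'b': push. Stack: eab
  Read 'd': push. Stack: eabd
  Read 'a': push. Stack: eabda
  Read 'b': push. Stack: eabdab
  Read 'e': push. Stack: eabdabe
  Read 'c': push. Stack: eabdabec
  Read 'b': push. Stack: eabdabecb
  Read 'b': matches stack top 'b' => pop. Stack: eabdabec
  Read 'e': push. Stack: eabdabece
  Read 'a': push. Stack: eabdabecea
Final stack: "eabdabecea" (length 10)

10


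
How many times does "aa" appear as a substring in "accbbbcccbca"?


Searching for "aa" in "accbbbcccbca"
Scanning each position:
  Position 0: "ac" => no
  Position 1: "cc" => no
  Position 2: "cb" => no
  Position 3: "bb" => no
  Position 4: "bb" => no
  Position 5: "bc" => no
  Position 6: "cc" => no
  Position 7: "cc" => no
  Position 8: "cb" => no
  Position 9: "bc" => no
  Position 10: "ca" => no
Total occurrences: 0

0


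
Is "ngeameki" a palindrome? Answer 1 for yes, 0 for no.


Input: ngeameki
Reversed: ikemaegn
  Compare pos 0 ('n') with pos 7 ('i'): MISMATCH
  Compare pos 1 ('g') with pos 6 ('k'): MISMATCH
  Compare pos 2 ('e') with pos 5 ('e'): match
  Compare pos 3 ('a') with pos 4 ('m'): MISMATCH
Result: not a palindrome

0


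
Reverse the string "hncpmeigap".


Input: hncpmeigap
Reading characters right to left:
  Position 9: 'p'
  Position 8: 'a'
  Position 7: 'g'
  Position 6: 'i'
  Position 5: 'e'
  Position 4: 'm'
  Position 3: 'p'
  Position 2: 'c'
  Position 1: 'n'
  Position 0: 'h'
Reversed: pagiempcnh

pagiempcnh


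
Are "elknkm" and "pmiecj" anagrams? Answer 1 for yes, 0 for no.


Strings: "elknkm", "pmiecj"
Sorted first:  ekklmn
Sorted second: ceijmp
Differ at position 0: 'e' vs 'c' => not anagrams

0


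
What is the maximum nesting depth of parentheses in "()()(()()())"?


Input: "()()(()()())"
Tracking depth:
  Position 0 '(': depth becomes 1
  Position 1 ')': depth becomes 0
  Position 2 '(': depth becomes 1
  Position 3 ')': depth becomes 0
  Position 4 '(': depth becomes 1
  Position 5 '(': depth becomes 2
  Position 6 ')': depth becomes 1
  Position 7 '(': depth becomes 2
  Position 8 ')': depth becomes 1
  Position 9 '(': depth becomes 2
  Position 10 ')': depth becomes 1
  Position 11 ')': depth becomes 0
Maximum depth reached: 2

2


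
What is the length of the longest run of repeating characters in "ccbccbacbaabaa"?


Input: "ccbccbacbaabaa"
Scanning for longest run:
  Position 1 ('c'): continues run of 'c', length=2
  Position 2 ('b'): new char, reset run to 1
  Position 3 ('c'): new char, reset run to 1
  Position 4 ('c'): continues run of 'c', length=2
  Position 5 ('b'): new char, reset run to 1
  Position 6 ('a'): new char, reset run to 1
  Position 7 ('c'): new char, reset run to 1
  Position 8 ('b'): new char, reset run to 1
  Position 9 ('a'): new char, reset run to 1
  Position 10 ('a'): continues run of 'a', length=2
  Position 11 ('b'): new char, reset run to 1
  Position 12 ('a'): new char, reset run to 1
  Position 13 ('a'): continues run of 'a', length=2
Longest run: 'c' with length 2

2


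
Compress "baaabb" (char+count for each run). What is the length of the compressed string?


Input: baaabb
Runs:
  'b' x 1 => "b1"
  'a' x 3 => "a3"
  'b' x 2 => "b2"
Compressed: "b1a3b2"
Compressed length: 6

6


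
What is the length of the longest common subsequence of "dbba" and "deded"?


LCS of "dbba" and "deded"
DP table:
           d    e    d    e    d
      0    0    0    0    0    0
  d   0    1    1    1    1    1
  b   0    1    1    1    1    1
  b   0    1    1    1    1    1
  a   0    1    1    1    1    1
LCS length = dp[4][5] = 1

1


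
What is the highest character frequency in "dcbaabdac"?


Input: dcbaabdac
Character counts:
  'a': 3
  'b': 2
  'c': 2
  'd': 2
Maximum frequency: 3

3


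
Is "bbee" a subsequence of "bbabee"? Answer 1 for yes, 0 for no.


Check if "bbee" is a subsequence of "bbabee"
Greedy scan:
  Position 0 ('b'): matches sub[0] = 'b'
  Position 1 ('b'): matches sub[1] = 'b'
  Position 2 ('a'): no match needed
  Position 3 ('b'): no match needed
  Position 4 ('e'): matches sub[2] = 'e'
  Position 5 ('e'): matches sub[3] = 'e'
All 4 characters matched => is a subsequence

1


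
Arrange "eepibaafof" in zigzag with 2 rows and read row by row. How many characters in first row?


Zigzag "eepibaafof" into 2 rows:
Placing characters:
  'e' => row 0
  'e' => row 1
  'p' => row 0
  'i' => row 1
  'b' => row 0
  'a' => row 1
  'a' => row 0
  'f' => row 1
  'o' => row 0
  'f' => row 1
Rows:
  Row 0: "epbao"
  Row 1: "eiaff"
First row length: 5

5


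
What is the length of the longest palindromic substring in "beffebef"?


Input: "beffebef"
Checking substrings for palindromes:
  [0:6] "beffeb" (len 6) => palindrome
  [3:8] "febef" (len 5) => palindrome
  [1:5] "effe" (len 4) => palindrome
  [4:7] "ebe" (len 3) => palindrome
  [2:4] "ff" (len 2) => palindrome
Longest palindromic substring: "beffeb" with length 6

6


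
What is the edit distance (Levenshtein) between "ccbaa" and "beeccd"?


Computing edit distance: "ccbaa" -> "beeccd"
DP table:
           b    e    e    c    c    d
      0    1    2    3    4    5    6
  c   1    1    2    3    3    4    5
  c   2    2    2    3    3    3    4
  b   3    2    3    3    4    4    4
  a   4    3    3    4    4    5    5
  a   5    4    4    4    5    5    6
Edit distance = dp[5][6] = 6

6


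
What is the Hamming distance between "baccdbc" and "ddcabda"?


Comparing "baccdbc" and "ddcabda" position by position:
  Position 0: 'b' vs 'd' => differ
  Position 1: 'a' vs 'd' => differ
  Position 2: 'c' vs 'c' => same
  Position 3: 'c' vs 'a' => differ
  Position 4: 'd' vs 'b' => differ
  Position 5: 'b' vs 'd' => differ
  Position 6: 'c' vs 'a' => differ
Total differences (Hamming distance): 6

6


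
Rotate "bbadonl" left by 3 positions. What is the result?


Input: "bbadonl", rotate left by 3
First 3 characters: "bba"
Remaining characters: "donl"
Concatenate remaining + first: "donl" + "bba" = "donlbba"

donlbba


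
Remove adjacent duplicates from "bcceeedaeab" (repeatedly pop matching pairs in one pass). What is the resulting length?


Input: bcceeedaeab
Stack-based adjacent duplicate removal:
  Read 'b': push. Stack: b
  Read 'c': push. Stack: bc
  Read 'c': matches stack top 'c' => pop. Stack: b
  Read 'e': push. Stack: be
  Read 'e': matches stack top 'e' => pop. Stack: b
  Read 'e': push. Stack: be
  Read 'd': push. Stack: bed
  Read 'a': push. Stack: beda
  Read 'e': push. Stack: bedae
  Read 'a': push. Stack: bedaea
  Read 'b': push. Stack: bedaeab
Final stack: "bedaeab" (length 7)

7


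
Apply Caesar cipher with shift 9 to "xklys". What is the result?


Caesar cipher: shift "xklys" by 9
  'x' (pos 23) + 9 = pos 6 = 'g'
  'k' (pos 10) + 9 = pos 19 = 't'
  'l' (pos 11) + 9 = pos 20 = 'u'
  'y' (pos 24) + 9 = pos 7 = 'h'
  's' (pos 18) + 9 = pos 1 = 'b'
Result: gtuhb

gtuhb


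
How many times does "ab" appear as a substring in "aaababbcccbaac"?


Searching for "ab" in "aaababbcccbaac"
Scanning each position:
  Position 0: "aa" => no
  Position 1: "aa" => no
  Position 2: "ab" => MATCH
  Position 3: "ba" => no
  Position 4: "ab" => MATCH
  Position 5: "bb" => no
  Position 6: "bc" => no
  Position 7: "cc" => no
  Position 8: "cc" => no
  Position 9: "cb" => no
  Position 10: "ba" => no
  Position 11: "aa" => no
  Position 12: "ac" => no
Total occurrences: 2

2


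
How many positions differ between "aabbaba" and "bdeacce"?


Comparing "aabbaba" and "bdeacce" position by position:
  Position 0: 'a' vs 'b' => DIFFER
  Position 1: 'a' vs 'd' => DIFFER
  Position 2: 'b' vs 'e' => DIFFER
  Position 3: 'b' vs 'a' => DIFFER
  Position 4: 'a' vs 'c' => DIFFER
  Position 5: 'b' vs 'c' => DIFFER
  Position 6: 'a' vs 'e' => DIFFER
Positions that differ: 7

7


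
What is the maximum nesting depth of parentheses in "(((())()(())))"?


Input: "(((())()(())))"
Tracking depth:
  Position 0 '(': depth becomes 1
  Position 1 '(': depth becomes 2
  Position 2 '(': depth becomes 3
  Position 3 '(': depth becomes 4
  Position 4 ')': depth becomes 3
  Position 5 ')': depth becomes 2
  Position 6 '(': depth becomes 3
  Position 7 ')': depth becomes 2
  Position 8 '(': depth becomes 3
  Position 9 '(': depth becomes 4
  Position 10 ')': depth becomes 3
  Position 11 ')': depth becomes 2
  Position 12 ')': depth becomes 1
  Position 13 ')': depth becomes 0
Maximum depth reached: 4

4


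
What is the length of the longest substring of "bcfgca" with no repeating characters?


Input: "bcfgca"
Sliding window (track last position of each char):
  Position 0 ('b'): window [0,0] length 1 -- new best
  Position 1 ('c'): window [0,1] length 2 -- new best
  Position 2 ('f'): window [0,2] length 3 -- new best
  Position 3 ('g'): window [0,3] length 4 -- new best
  Position 4 ('c'): repeat (last at 1), move window start to 2
  Position 4 ('c'): window [2,4] length 3
  Position 5 ('a'): window [2,5] length 4
Longest substring with no repeats: "bcfg" with length 4

4


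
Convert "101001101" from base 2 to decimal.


Input: "101001101" in base 2
Positional expansion:
  Digit '1' (value 1) x 2^8 = 256
  Digit '0' (value 0) x 2^7 = 0
  Digit '1' (value 1) x 2^6 = 64
  Digit '0' (value 0) x 2^5 = 0
  Digit '0' (value 0) x 2^4 = 0
  Digit '1' (value 1) x 2^3 = 8
  Digit '1' (value 1) x 2^2 = 4
  Digit '0' (value 0) x 2^1 = 0
  Digit '1' (value 1) x 2^0 = 1
Sum = 333

333


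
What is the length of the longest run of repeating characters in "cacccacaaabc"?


Input: "cacccacaaabc"
Scanning for longest run:
  Position 1 ('a'): new char, reset run to 1
  Position 2 ('c'): new char, reset run to 1
  Position 3 ('c'): continues run of 'c', length=2
  Position 4 ('c'): continues run of 'c', length=3
  Position 5 ('a'): new char, reset run to 1
  Position 6 ('c'): new char, reset run to 1
  Position 7 ('a'): new char, reset run to 1
  Position 8 ('a'): continues run of 'a', length=2
  Position 9 ('a'): continues run of 'a', length=3
  Position 10 ('b'): new char, reset run to 1
  Position 11 ('c'): new char, reset run to 1
Longest run: 'c' with length 3

3


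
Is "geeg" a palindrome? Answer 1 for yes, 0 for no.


Input: geeg
Reversed: geeg
  Compare pos 0 ('g') with pos 3 ('g'): match
  Compare pos 1 ('e') with pos 2 ('e'): match
Result: palindrome

1


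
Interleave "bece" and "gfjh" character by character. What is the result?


Interleaving "bece" and "gfjh":
  Position 0: 'b' from first, 'g' from second => "bg"
  Position 1: 'e' from first, 'f' from second => "ef"
  Position 2: 'c' from first, 'j' from second => "cj"
  Position 3: 'e' from first, 'h' from second => "eh"
Result: bgefcjeh

bgefcjeh


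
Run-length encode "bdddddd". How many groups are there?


Input: bdddddd
Scanning for consecutive runs:
  Group 1: 'b' x 1 (positions 0-0)
  Group 2: 'd' x 6 (positions 1-6)
Total groups: 2

2


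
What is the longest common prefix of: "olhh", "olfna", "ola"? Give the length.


Words: olhh, olfna, ola
  Position 0: all 'o' => match
  Position 1: all 'l' => match
  Position 2: ('h', 'f', 'a') => mismatch, stop
LCP = "ol" (length 2)

2


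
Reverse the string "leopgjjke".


Input: leopgjjke
Reading characters right to left:
  Position 8: 'e'
  Position 7: 'k'
  Position 6: 'j'
  Position 5: 'j'
  Position 4: 'g'
  Position 3: 'p'
  Position 2: 'o'
  Position 1: 'e'
  Position 0: 'l'
Reversed: ekjjgpoel

ekjjgpoel


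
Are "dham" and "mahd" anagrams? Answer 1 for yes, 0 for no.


Strings: "dham", "mahd"
Sorted first:  adhm
Sorted second: adhm
Sorted forms match => anagrams

1


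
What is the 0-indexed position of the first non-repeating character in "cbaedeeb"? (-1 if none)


Input: cbaedeeb
Character frequencies:
  'a': 1
  'b': 2
  'c': 1
  'd': 1
  'e': 3
Scanning left to right for freq == 1:
  Position 0 ('c'): unique! => answer = 0

0


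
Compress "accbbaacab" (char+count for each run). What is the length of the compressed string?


Input: accbbaacab
Runs:
  'a' x 1 => "a1"
  'c' x 2 => "c2"
  'b' x 2 => "b2"
  'a' x 2 => "a2"
  'c' x 1 => "c1"
  'a' x 1 => "a1"
  'b' x 1 => "b1"
Compressed: "a1c2b2a2c1a1b1"
Compressed length: 14

14


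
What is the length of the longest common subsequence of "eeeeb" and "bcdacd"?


LCS of "eeeeb" and "bcdacd"
DP table:
           b    c    d    a    c    d
      0    0    0    0    0    0    0
  e   0    0    0    0    0    0    0
  e   0    0    0    0    0    0    0
  e   0    0    0    0    0    0    0
  e   0    0    0    0    0    0    0
  b   0    1    1    1    1    1    1
LCS length = dp[5][6] = 1

1


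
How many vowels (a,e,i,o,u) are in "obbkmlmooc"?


Input: obbkmlmooc
Checking each character:
  'o' at position 0: vowel (running total: 1)
  'b' at position 1: consonant
  'b' at position 2: consonant
  'k' at position 3: consonant
  'm' at position 4: consonant
  'l' at position 5: consonant
  'm' at position 6: consonant
  'o' at position 7: vowel (running total: 2)
  'o' at position 8: vowel (running total: 3)
  'c' at position 9: consonant
Total vowels: 3

3


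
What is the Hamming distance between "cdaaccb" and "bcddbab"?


Comparing "cdaaccb" and "bcddbab" position by position:
  Position 0: 'c' vs 'b' => differ
  Position 1: 'd' vs 'c' => differ
  Position 2: 'a' vs 'd' => differ
  Position 3: 'a' vs 'd' => differ
  Position 4: 'c' vs 'b' => differ
  Position 5: 'c' vs 'a' => differ
  Position 6: 'b' vs 'b' => same
Total differences (Hamming distance): 6

6


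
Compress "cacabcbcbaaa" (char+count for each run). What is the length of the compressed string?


Input: cacabcbcbaaa
Runs:
  'c' x 1 => "c1"
  'a' x 1 => "a1"
  'c' x 1 => "c1"
  'a' x 1 => "a1"
  'b' x 1 => "b1"
  'c' x 1 => "c1"
  'b' x 1 => "b1"
  'c' x 1 => "c1"
  'b' x 1 => "b1"
  'a' x 3 => "a3"
Compressed: "c1a1c1a1b1c1b1c1b1a3"
Compressed length: 20

20


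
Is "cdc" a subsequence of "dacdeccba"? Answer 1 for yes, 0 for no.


Check if "cdc" is a subsequence of "dacdeccba"
Greedy scan:
  Position 0 ('d'): no match needed
  Position 1 ('a'): no match needed
  Position 2 ('c'): matches sub[0] = 'c'
  Position 3 ('d'): matches sub[1] = 'd'
  Position 4 ('e'): no match needed
  Position 5 ('c'): matches sub[2] = 'c'
  Position 6 ('c'): no match needed
  Position 7 ('b'): no match needed
  Position 8 ('a'): no match needed
All 3 characters matched => is a subsequence

1


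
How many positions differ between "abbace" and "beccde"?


Comparing "abbace" and "beccde" position by position:
  Position 0: 'a' vs 'b' => DIFFER
  Position 1: 'b' vs 'e' => DIFFER
  Position 2: 'b' vs 'c' => DIFFER
  Position 3: 'a' vs 'c' => DIFFER
  Position 4: 'c' vs 'd' => DIFFER
  Position 5: 'e' vs 'e' => same
Positions that differ: 5

5


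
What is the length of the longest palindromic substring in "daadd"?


Input: "daadd"
Checking substrings for palindromes:
  [0:4] "daad" (len 4) => palindrome
  [1:3] "aa" (len 2) => palindrome
  [3:5] "dd" (len 2) => palindrome
Longest palindromic substring: "daad" with length 4

4


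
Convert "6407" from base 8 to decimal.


Input: "6407" in base 8
Positional expansion:
  Digit '6' (value 6) x 8^3 = 3072
  Digit '4' (value 4) x 8^2 = 256
  Digit '0' (value 0) x 8^1 = 0
  Digit '7' (value 7) x 8^0 = 7
Sum = 3335

3335


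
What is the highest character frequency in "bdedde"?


Input: bdedde
Character counts:
  'b': 1
  'd': 3
  'e': 2
Maximum frequency: 3

3


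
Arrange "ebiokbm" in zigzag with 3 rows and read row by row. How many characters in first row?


Zigzag "ebiokbm" into 3 rows:
Placing characters:
  'e' => row 0
  'b' => row 1
  'i' => row 2
  'o' => row 1
  'k' => row 0
  'b' => row 1
  'm' => row 2
Rows:
  Row 0: "ek"
  Row 1: "bob"
  Row 2: "im"
First row length: 2

2


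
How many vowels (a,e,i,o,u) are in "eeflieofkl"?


Input: eeflieofkl
Checking each character:
  'e' at position 0: vowel (running total: 1)
  'e' at position 1: vowel (running total: 2)
  'f' at position 2: consonant
  'l' at position 3: consonant
  'i' at position 4: vowel (running total: 3)
  'e' at position 5: vowel (running total: 4)
  'o' at position 6: vowel (running total: 5)
  'f' at position 7: consonant
  'k' at position 8: consonant
  'l' at position 9: consonant
Total vowels: 5

5


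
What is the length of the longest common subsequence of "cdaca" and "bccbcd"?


LCS of "cdaca" and "bccbcd"
DP table:
           b    c    c    b    c    d
      0    0    0    0    0    0    0
  c   0    0    1    1    1    1    1
  d   0    0    1    1    1    1    2
  a   0    0    1    1    1    1    2
  c   0    0    1    2    2    2    2
  a   0    0    1    2    2    2    2
LCS length = dp[5][6] = 2

2


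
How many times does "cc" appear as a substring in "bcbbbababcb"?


Searching for "cc" in "bcbbbababcb"
Scanning each position:
  Position 0: "bc" => no
  Position 1: "cb" => no
  Position 2: "bb" => no
  Position 3: "bb" => no
  Position 4: "ba" => no
  Position 5: "ab" => no
  Position 6: "ba" => no
  Position 7: "ab" => no
  Position 8: "bc" => no
  Position 9: "cb" => no
Total occurrences: 0

0


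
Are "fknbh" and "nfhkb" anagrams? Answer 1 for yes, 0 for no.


Strings: "fknbh", "nfhkb"
Sorted first:  bfhkn
Sorted second: bfhkn
Sorted forms match => anagrams

1


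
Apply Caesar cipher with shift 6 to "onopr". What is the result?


Caesar cipher: shift "onopr" by 6
  'o' (pos 14) + 6 = pos 20 = 'u'
  'n' (pos 13) + 6 = pos 19 = 't'
  'o' (pos 14) + 6 = pos 20 = 'u'
  'p' (pos 15) + 6 = pos 21 = 'v'
  'r' (pos 17) + 6 = pos 23 = 'x'
Result: utuvx

utuvx


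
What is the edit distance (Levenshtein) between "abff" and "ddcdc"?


Computing edit distance: "abff" -> "ddcdc"
DP table:
           d    d    c    d    c
      0    1    2    3    4    5
  a   1    1    2    3    4    5
  b   2    2    2    3    4    5
  f   3    3    3    3    4    5
  f   4    4    4    4    4    5
Edit distance = dp[4][5] = 5

5


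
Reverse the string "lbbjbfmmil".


Input: lbbjbfmmil
Reading characters right to left:
  Position 9: 'l'
  Position 8: 'i'
  Position 7: 'm'
  Position 6: 'm'
  Position 5: 'f'
  Position 4: 'b'
  Position 3: 'j'
  Position 2: 'b'
  Position 1: 'b'
  Position 0: 'l'
Reversed: limmfbjbbl

limmfbjbbl


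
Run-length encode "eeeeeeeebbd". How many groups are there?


Input: eeeeeeeebbd
Scanning for consecutive runs:
  Group 1: 'e' x 8 (positions 0-7)
  Group 2: 'b' x 2 (positions 8-9)
  Group 3: 'd' x 1 (positions 10-10)
Total groups: 3

3


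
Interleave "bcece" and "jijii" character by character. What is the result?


Interleaving "bcece" and "jijii":
  Position 0: 'b' from first, 'j' from second => "bj"
  Position 1: 'c' from first, 'i' from second => "ci"
  Position 2: 'e' from first, 'j' from second => "ej"
  Position 3: 'c' from first, 'i' from second => "ci"
  Position 4: 'e' from first, 'i' from second => "ei"
Result: bjciejciei

bjciejciei


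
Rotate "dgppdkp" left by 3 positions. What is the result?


Input: "dgppdkp", rotate left by 3
First 3 characters: "dgp"
Remaining characters: "pdkp"
Concatenate remaining + first: "pdkp" + "dgp" = "pdkpdgp"

pdkpdgp


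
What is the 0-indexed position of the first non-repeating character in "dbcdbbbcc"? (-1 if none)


Input: dbcdbbbcc
Character frequencies:
  'b': 4
  'c': 3
  'd': 2
Scanning left to right for freq == 1:
  Position 0 ('d'): freq=2, skip
  Position 1 ('b'): freq=4, skip
  Position 2 ('c'): freq=3, skip
  Position 3 ('d'): freq=2, skip
  Position 4 ('b'): freq=4, skip
  Position 5 ('b'): freq=4, skip
  Position 6 ('b'): freq=4, skip
  Position 7 ('c'): freq=3, skip
  Position 8 ('c'): freq=3, skip
  No unique character found => answer = -1

-1


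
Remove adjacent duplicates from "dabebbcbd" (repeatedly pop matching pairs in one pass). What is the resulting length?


Input: dabebbcbd
Stack-based adjacent duplicate removal:
  Read 'd': push. Stack: d
  Read 'a': push. Stack: da
  Read 'b': push. Stack: dab
  Read 'e': push. Stack: dabe
  Read 'b': push. Stack: dabeb
  Read 'b': matches stack top 'b' => pop. Stack: dabe
  Read 'c': push. Stack: dabec
  Read 'b': push. Stack: dabecb
  Read 'd': push. Stack: dabecbd
Final stack: "dabecbd" (length 7)

7


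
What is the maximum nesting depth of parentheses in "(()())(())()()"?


Input: "(()())(())()()"
Tracking depth:
  Position 0 '(': depth becomes 1
  Position 1 '(': depth becomes 2
  Position 2 ')': depth becomes 1
  Position 3 '(': depth becomes 2
  Position 4 ')': depth becomes 1
  Position 5 ')': depth becomes 0
  Position 6 '(': depth becomes 1
  Position 7 '(': depth becomes 2
  Position 8 ')': depth becomes 1
  Position 9 ')': depth becomes 0
  Position 10 '(': depth becomes 1
  Position 11 ')': depth becomes 0
  Position 12 '(': depth becomes 1
  Position 13 ')': depth becomes 0
Maximum depth reached: 2

2
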